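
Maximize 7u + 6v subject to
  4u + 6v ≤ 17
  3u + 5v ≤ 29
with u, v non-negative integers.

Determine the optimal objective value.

Relaxing integrality, the LP optimum is 29.75 at (u,v) = (4.25, 0), which is not an integer point.
(u,v)=(4,0): 4·4+6·0=16≤17, 3·4+5·0=12≤29, objective 28.
(u,v)=(3,0): 4·3+6·0=12≤17, 3·3+5·0=9≤29, objective 21.
Maximum is 28 at (u,v)=(4,0).

28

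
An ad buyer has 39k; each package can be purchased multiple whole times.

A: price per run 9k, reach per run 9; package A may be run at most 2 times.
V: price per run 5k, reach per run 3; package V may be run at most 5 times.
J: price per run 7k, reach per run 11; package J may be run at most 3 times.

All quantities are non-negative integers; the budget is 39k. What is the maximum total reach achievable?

51

2×A and 3×J: price 39 ≤ 39, reach 2·9 + 3·11 = 51.
1×A, 1×V, and 3×J: price 35 ≤ 39, reach 1·9 + 1·3 + 3·11 = 45.
Best is 51.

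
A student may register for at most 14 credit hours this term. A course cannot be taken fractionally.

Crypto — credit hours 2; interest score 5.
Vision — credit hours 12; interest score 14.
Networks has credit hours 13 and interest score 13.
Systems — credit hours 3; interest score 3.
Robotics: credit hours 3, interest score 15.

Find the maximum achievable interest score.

23

Crypto + Vision: credit hours 2 + 12 = 14 ≤ 14, interest score 5 + 14 = 19.
Crypto + Robotics: credit hours 2 + 3 = 5 ≤ 14, interest score 5 + 15 = 20.
Crypto + Systems + Robotics: credit hours 2 + 3 + 3 = 8 ≤ 14, interest score 5 + 3 + 15 = 23.
Best is Crypto, Systems, and Robotics with total interest score 23.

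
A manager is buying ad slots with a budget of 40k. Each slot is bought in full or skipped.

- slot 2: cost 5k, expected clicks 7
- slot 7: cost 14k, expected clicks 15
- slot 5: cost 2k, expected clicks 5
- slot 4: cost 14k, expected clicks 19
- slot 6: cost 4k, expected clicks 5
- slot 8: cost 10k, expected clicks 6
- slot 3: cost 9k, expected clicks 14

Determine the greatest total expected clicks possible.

53

Take slot 7, slot 5, slot 4, and slot 3: cost 14 + 2 + 14 + 9 = 39 ≤ 40, expected clicks 15 + 5 + 19 + 14 = 53.
No other feasible combination does better.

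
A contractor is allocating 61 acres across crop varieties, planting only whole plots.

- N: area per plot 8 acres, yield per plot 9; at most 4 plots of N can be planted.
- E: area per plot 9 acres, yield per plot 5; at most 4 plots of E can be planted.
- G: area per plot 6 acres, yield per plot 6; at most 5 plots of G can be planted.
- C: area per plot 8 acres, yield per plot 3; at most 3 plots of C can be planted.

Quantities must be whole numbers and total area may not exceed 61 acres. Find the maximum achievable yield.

4×N and 4×G: area 56 ≤ 61, yield 4·9 + 4·6 = 60.
4×N, 1×E, and 3×G: area 59 ≤ 61, yield 4·9 + 1·5 + 3·6 = 59.
Best is 60.

60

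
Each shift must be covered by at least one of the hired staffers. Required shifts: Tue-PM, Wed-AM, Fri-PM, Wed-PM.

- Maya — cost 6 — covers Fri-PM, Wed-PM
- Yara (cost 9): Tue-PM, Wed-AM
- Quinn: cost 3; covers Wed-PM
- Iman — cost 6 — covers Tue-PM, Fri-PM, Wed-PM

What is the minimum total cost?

Choose Maya and Yara: together they cover Tue-PM, Wed-AM, Fri-PM, Wed-PM — every shift.
Total cost: 6 + 9 = 15.
No cover costs less than 15.

15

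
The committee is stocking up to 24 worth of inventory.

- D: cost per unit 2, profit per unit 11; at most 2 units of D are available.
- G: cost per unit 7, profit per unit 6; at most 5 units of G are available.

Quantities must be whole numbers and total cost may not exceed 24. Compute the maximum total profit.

34

Take 2×D and 2×G: cost 18 ≤ 24, profit 2·11 + 2·6 = 34.
D has the best ratio (11/2) and is taken to its limit of 2; remaining capacity is filled optimally with the others.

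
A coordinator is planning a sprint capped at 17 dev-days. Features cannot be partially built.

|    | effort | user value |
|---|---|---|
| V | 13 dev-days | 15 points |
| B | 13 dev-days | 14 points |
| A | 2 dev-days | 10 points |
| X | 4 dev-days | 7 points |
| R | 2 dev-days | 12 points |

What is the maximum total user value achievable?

37

Take V, A, and R: effort 13 + 2 + 2 = 17 ≤ 17, user value 15 + 10 + 12 = 37.
No other feasible combination does better.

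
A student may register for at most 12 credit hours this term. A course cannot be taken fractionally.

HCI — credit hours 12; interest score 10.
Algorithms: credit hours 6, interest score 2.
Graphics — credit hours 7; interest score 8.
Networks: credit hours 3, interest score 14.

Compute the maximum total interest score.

This is an integer program with binary decision variables.
Allowing fractional choices, the relaxed optimum would be about 23.7, but courses are indivisible.
Graphics + Networks: credit hours 7 + 3 = 10 ≤ 12, interest score 8 + 14 = 22.
Networks: credit hours 3 ≤ 12, interest score 14.
Algorithms + Networks: credit hours 6 + 3 = 9 ≤ 12, interest score 2 + 14 = 16.
Best is Graphics and Networks with total interest score 22.

22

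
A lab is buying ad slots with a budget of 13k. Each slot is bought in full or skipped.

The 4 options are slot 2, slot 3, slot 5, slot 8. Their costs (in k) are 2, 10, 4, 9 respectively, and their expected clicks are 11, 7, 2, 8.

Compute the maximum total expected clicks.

This is an integer program with binary decision variables.
slot 2 + slot 3: cost 2 + 10 = 12 ≤ 13, expected clicks 11 + 7 = 18.
slot 2 + slot 8: cost 2 + 9 = 11 ≤ 13, expected clicks 11 + 8 = 19.
slot 2 + slot 5: cost 2 + 4 = 6 ≤ 13, expected clicks 11 + 2 = 13.
Best is slot 2 and slot 8 with total expected clicks 19.

19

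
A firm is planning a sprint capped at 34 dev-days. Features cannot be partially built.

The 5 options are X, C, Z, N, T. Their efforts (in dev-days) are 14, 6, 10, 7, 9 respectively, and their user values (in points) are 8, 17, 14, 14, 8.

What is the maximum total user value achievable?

This is an integer program with binary decision variables.
C + Z + N: effort 6 + 10 + 7 = 23 ≤ 34, user value 17 + 14 + 14 = 45.
C + N + T: effort 6 + 7 + 9 = 22 ≤ 34, user value 17 + 14 + 8 = 39.
C + Z + N + T: effort 6 + 10 + 7 + 9 = 32 ≤ 34, user value 17 + 14 + 14 + 8 = 53.
Best is C, Z, N, and T with total user value 53.

53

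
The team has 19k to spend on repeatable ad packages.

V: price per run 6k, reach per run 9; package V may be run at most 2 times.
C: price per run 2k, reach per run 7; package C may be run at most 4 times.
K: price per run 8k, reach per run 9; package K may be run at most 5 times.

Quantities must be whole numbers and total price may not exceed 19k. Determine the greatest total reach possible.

39

Take 2×V and 3×C: price 18 ≤ 19, reach 2·9 + 3·7 = 39.
No other integer combination yields more.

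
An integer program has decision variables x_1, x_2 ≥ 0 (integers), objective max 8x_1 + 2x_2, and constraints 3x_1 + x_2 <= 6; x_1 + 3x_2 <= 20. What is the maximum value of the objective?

16

(x_1,x_2)=(2,0) is feasible, giving 16.
(x_1,x_2)=(1,1) is feasible, giving 10.
(x_1,x_2)=(1,0) is feasible, giving 8.
Maximum is 16 at (x_1,x_2)=(2,0).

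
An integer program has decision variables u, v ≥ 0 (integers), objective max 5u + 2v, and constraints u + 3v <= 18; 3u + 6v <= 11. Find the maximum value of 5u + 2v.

(u,v)=(3,0) is feasible, giving 15.
(u,v)=(2,0) is feasible, giving 10.
No feasible integer point exceeds 15.

15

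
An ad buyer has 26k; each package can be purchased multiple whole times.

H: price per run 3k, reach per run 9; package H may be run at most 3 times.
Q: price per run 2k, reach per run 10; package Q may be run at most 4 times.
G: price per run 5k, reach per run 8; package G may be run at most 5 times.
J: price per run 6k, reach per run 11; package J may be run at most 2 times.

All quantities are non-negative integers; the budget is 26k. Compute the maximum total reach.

This is a bounded integer knapsack.
Take 2×H, 4×Q, and 2×J: price 26 ≤ 26, reach 2·9 + 4·10 + 2·11 = 80.
Q has the best ratio (10/2) and is taken to its limit of 4; remaining capacity is filled optimally with the others.

80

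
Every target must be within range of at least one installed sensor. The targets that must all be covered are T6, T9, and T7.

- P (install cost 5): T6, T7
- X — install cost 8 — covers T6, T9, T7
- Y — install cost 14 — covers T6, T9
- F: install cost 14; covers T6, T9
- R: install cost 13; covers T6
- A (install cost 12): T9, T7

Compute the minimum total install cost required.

This is a weighted set-cover instance.
The greedy cost-per-new-target heuristic would pick P and X for 13, but a cheaper cover exists.
X alone covers T6, T9, T7 — every target.
Total install cost: 8.
No cover costs less than 8.

8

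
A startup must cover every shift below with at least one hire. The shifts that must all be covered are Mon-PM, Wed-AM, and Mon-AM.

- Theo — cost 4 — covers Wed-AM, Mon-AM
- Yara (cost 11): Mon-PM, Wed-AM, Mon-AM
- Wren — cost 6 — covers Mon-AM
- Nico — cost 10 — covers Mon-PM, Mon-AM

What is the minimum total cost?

11

This is a weighted set-cover instance.
Yara alone covers Mon-PM, Wed-AM, Mon-AM — every shift.
Total cost: 11.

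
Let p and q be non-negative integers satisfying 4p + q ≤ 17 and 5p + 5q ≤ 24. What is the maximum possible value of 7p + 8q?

32

Relaxing integrality, the LP optimum is 38.40 at (p,q) = (0, 4.8), which is not an integer point.
(p,q)=(0,4): 4·0+1·4=4≤17, 5·0+5·4=20≤24, objective 32.
(p,q)=(1,3): 4·1+1·3=7≤17, 5·1+5·3=20≤24, objective 31.
(p,q)=(0,3): 4·0+1·3=3≤17, 5·0+5·3=15≤24, objective 24.
The best lattice point is (0,4), giving 32.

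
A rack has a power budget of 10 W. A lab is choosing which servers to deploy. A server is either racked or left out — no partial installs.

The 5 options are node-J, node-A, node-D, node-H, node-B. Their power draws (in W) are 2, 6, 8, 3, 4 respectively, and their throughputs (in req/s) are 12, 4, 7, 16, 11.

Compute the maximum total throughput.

39

Allowing fractional choices, the relaxed optimum would be about 39.9, but servers are indivisible.
node-J + node-H: power draw 2 + 3 = 5 ≤ 10, throughput 12 + 16 = 28.
node-J + node-H + node-B: power draw 2 + 3 + 4 = 9 ≤ 10, throughput 12 + 16 + 11 = 39.
node-H + node-B: power draw 3 + 4 = 7 ≤ 10, throughput 16 + 11 = 27.
Best is node-J, node-H, and node-B with total throughput 39.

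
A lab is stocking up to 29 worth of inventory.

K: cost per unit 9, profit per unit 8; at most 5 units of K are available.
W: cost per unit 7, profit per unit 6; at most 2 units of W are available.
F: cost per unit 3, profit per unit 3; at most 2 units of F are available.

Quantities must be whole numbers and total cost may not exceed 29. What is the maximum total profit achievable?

F has the best ratio (3/3); taking only F gives at most 2×3 = 6 (stopped by the supply cap of 2).
Mixing does better — 1×K, 2×W, and 2×F: cost 29 ≤ 29, profit 1·8 + 2·6 + 2·3 = 26.

26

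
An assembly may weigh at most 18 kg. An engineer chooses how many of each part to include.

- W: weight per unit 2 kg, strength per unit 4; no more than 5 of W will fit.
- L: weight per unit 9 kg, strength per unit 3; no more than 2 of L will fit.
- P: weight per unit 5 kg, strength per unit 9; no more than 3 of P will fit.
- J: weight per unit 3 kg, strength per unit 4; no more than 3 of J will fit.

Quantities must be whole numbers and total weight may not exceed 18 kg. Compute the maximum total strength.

34

W has the best ratio (4/2); taking only W gives at most 5×4 = 20 (stopped by the supply cap of 5).
Mixing does better — 4×W and 2×P: weight 18 ≤ 18, strength 4·4 + 2·9 = 34.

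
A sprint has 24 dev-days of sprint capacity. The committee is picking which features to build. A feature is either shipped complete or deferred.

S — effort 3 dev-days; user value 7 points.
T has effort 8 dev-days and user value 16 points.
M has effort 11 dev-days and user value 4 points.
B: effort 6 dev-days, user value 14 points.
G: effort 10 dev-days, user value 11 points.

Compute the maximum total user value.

41

This is an integer program with binary decision variables.
Take T, B, and G: effort 8 + 6 + 10 = 24 ≤ 24, user value 16 + 14 + 11 = 41.
No other feasible combination does better.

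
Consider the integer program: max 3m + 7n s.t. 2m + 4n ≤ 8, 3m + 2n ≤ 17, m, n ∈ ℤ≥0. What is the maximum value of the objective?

(m,n)=(0,2): 2·0+4·2=8≤8, 3·0+2·2=4≤17, objective 14.
(m,n)=(1,1): 2·1+4·1=6≤8, 3·1+2·1=5≤17, objective 10.
Maximum is 14 at (m,n)=(0,2).

14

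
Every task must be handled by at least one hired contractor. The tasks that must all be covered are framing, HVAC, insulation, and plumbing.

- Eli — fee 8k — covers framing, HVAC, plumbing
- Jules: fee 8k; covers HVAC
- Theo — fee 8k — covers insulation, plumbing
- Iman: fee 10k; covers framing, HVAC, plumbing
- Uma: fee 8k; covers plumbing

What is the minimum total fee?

16

This is an integer covering problem.
Choose Eli and Theo: together they cover framing, HVAC, insulation, plumbing — every task.
Total fee: 8 + 8 = 16.
No cover costs less than 16.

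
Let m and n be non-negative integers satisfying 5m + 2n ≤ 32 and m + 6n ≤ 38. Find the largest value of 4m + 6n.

(m,n)=(4,5) is feasible, giving 46.
(m,n)=(3,5) is feasible, giving 42.
(m,n)=(4,4) is feasible, giving 40.
Maximum is 46 at (m,n)=(4,5).

46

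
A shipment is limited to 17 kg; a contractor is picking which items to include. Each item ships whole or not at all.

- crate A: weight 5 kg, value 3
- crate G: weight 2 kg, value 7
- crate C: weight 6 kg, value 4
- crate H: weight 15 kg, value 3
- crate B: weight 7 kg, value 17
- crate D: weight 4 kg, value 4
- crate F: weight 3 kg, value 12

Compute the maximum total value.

40

Take crate G, crate B, crate D, and crate F: weight 2 + 7 + 4 + 3 = 16 ≤ 17, value 7 + 17 + 4 + 12 = 40.
No other feasible combination does better.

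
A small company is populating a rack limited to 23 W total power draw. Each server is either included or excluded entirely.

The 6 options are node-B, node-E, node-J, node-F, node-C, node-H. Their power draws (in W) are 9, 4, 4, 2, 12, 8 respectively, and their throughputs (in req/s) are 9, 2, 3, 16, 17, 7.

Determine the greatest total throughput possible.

Treat it as a binary knapsack problem.
node-F + node-C + node-H: power draw 2 + 12 + 8 = 22 ≤ 23, throughput 16 + 17 + 7 = 40.
node-B + node-F + node-C: power draw 9 + 2 + 12 = 23 ≤ 23, throughput 9 + 16 + 17 = 42.
node-E + node-J + node-F + node-C: power draw 4 + 4 + 2 + 12 = 22 ≤ 23, throughput 2 + 3 + 16 + 17 = 38.
Best is node-B, node-F, and node-C with total throughput 42.

42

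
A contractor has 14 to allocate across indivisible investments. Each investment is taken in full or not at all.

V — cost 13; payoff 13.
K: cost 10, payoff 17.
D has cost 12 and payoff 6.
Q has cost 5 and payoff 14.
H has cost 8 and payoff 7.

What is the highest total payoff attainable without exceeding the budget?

21

Q: cost 5 ≤ 14, payoff 14.
Q + H: cost 5 + 8 = 13 ≤ 14, payoff 14 + 7 = 21.
K: cost 10 ≤ 14, payoff 17.
Best is Q and H with total payoff 21.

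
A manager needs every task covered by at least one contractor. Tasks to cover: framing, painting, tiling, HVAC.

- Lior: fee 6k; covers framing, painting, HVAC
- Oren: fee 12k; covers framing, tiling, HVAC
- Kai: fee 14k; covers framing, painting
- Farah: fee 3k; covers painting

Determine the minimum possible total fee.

This is an integer covering problem.
Choose Oren and Farah: together they cover framing, painting, tiling, HVAC — every task.
Total fee: 12 + 3 = 15.

15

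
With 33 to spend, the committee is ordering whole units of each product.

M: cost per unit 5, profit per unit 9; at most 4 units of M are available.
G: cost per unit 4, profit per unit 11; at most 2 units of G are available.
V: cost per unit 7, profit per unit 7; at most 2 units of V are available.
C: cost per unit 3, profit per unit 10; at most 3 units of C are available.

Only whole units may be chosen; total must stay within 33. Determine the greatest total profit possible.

79

C has the best ratio (10/3); taking only C gives at most 3×10 = 30 (stopped by the supply cap of 3).
Mixing does better — 3×M, 2×G, and 3×C: cost 32 ≤ 33, profit 3·9 + 2·11 + 3·10 = 79.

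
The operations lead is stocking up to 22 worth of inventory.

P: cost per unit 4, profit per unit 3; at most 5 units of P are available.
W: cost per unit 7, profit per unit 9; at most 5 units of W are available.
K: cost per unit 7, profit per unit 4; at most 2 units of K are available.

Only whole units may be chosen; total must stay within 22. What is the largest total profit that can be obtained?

This is a bounded integer knapsack.
Take 3×W: cost 21 ≤ 22, profit 3·9 = 27.
No other integer combination yields more.

27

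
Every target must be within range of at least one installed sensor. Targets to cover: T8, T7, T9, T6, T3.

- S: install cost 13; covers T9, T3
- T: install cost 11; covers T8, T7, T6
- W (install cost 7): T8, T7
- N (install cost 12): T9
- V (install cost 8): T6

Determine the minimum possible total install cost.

24

The greedy cost-per-new-target heuristic would pick W, S, and V for 28, but a cheaper cover exists.
Choose S and T: together they cover T8, T7, T9, T6, T3 — every target.
Total install cost: 13 + 11 = 24.
No cover costs less than 24.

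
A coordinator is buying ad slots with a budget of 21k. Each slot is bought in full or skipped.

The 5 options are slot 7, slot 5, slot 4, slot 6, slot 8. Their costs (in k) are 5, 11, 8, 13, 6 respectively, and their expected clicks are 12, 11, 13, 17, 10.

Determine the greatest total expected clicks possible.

35

Allowing fractional choices, the relaxed optimum would be about 37.6, but ad slots are indivisible.
slot 7 + slot 6: cost 5 + 13 = 18 ≤ 21, expected clicks 12 + 17 = 29.
slot 4 + slot 6: cost 8 + 13 = 21 ≤ 21, expected clicks 13 + 17 = 30.
slot 7 + slot 4 + slot 8: cost 5 + 8 + 6 = 19 ≤ 21, expected clicks 12 + 13 + 10 = 35.
Best is slot 7, slot 4, and slot 8 with total expected clicks 35.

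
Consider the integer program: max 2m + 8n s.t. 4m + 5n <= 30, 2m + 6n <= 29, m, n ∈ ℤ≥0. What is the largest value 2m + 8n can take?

36

The continuous relaxation peaks at (0, 4.83) with value 38.67; rounding to a feasible lattice point costs some objective.
(m,n)=(2,4): 4·2+5·4=28≤30, 2·2+6·4=28≤29, objective 36.
(m,n)=(1,4): 4·1+5·4=24≤30, 2·1+6·4=26≤29, objective 34.
Maximum is 36 at (m,n)=(2,4).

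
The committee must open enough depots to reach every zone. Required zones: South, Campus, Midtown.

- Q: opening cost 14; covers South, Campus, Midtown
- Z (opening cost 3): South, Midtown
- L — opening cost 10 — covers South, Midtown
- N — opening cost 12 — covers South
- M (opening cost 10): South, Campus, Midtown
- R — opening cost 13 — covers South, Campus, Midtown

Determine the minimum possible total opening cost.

The greedy cost-per-new-zone heuristic would pick Z and M for 13, but a cheaper cover exists.
M alone covers South, Campus, Midtown — every zone.
Total opening cost: 10.
No cover costs less than 10.

10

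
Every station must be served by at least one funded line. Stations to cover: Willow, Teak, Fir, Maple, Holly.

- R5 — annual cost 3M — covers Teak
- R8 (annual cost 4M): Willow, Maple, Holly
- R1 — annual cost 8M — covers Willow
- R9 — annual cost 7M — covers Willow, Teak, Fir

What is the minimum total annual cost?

Choose R8 and R9: together they cover Willow, Teak, Fir, Maple, Holly — every station.
Total annual cost: 4 + 7 = 11.

11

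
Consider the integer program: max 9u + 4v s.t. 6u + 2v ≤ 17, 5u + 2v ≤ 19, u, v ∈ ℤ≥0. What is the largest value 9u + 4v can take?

The continuous relaxation peaks at (0, 8.5) with value 34.00; rounding to a feasible lattice point costs some objective.
(u,v)=(0,8) is feasible, giving 32.
(u,v)=(0,7) is feasible, giving 28.
No feasible integer point exceeds 32.

32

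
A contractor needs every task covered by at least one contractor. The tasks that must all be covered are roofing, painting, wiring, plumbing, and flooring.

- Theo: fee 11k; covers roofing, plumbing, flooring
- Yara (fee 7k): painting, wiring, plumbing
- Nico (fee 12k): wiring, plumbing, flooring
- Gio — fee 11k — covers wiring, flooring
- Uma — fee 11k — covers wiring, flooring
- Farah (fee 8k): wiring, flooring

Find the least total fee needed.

Choose Theo and Yara: together they cover roofing, painting, wiring, plumbing, flooring — every task.
Total fee: 11 + 7 = 18.
No cover costs less than 18.

18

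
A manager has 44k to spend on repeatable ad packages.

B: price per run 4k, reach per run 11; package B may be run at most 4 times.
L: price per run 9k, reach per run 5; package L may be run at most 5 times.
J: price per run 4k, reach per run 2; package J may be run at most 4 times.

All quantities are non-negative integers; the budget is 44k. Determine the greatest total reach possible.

59

B has the best ratio (11/4); taking only B gives at most 4×11 = 44 (stopped by the supply cap of 4).
Mixing does better — 4×B and 3×L: price 43 ≤ 44, reach 4·11 + 3·5 = 59.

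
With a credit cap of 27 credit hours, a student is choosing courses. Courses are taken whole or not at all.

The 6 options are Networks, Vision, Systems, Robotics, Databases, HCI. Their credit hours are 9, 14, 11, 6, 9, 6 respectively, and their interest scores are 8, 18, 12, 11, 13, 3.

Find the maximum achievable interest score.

Systems + Robotics + Databases: credit hours 11 + 6 + 9 = 26 ≤ 27, interest score 12 + 11 + 13 = 36.
Networks + Robotics + Databases: credit hours 9 + 6 + 9 = 24 ≤ 27, interest score 8 + 11 + 13 = 32.
Best is Systems, Robotics, and Databases with total interest score 36.

36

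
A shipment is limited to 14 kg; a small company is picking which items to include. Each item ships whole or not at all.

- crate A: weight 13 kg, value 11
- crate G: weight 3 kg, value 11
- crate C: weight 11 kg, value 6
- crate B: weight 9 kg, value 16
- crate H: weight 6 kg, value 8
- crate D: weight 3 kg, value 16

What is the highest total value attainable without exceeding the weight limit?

Allowing fractional choices, the relaxed optimum would be about 41.2, but items are indivisible.
crate G + crate H + crate D: weight 3 + 6 + 3 = 12 ≤ 14, value 11 + 8 + 16 = 35.
crate B + crate D: weight 9 + 3 = 12 ≤ 14, value 16 + 16 = 32.
Best is crate G, crate H, and crate D with total value 35.

35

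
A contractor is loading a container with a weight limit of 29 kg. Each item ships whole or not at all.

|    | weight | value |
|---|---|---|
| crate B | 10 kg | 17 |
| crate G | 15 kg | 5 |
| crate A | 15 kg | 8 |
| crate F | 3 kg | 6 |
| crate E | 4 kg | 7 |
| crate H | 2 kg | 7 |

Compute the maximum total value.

Treat it as a binary knapsack problem.
Take crate B, crate F, crate E, and crate H: weight 10 + 3 + 4 + 2 = 19 ≤ 29, value 17 + 6 + 7 + 7 = 37.
No other feasible combination does better.

37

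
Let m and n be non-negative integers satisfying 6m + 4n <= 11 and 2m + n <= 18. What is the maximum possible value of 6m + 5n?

(m,n)=(1,1): 6·1+4·1=10≤11, 2·1+1·1=3≤18, objective 11.
(m,n)=(0,2): 6·0+4·2=8≤11, 2·0+1·2=2≤18, objective 10.
(m,n)=(1,0): 6·1+4·0=6≤11, 2·1+1·0=2≤18, objective 6.
The best lattice point is (1,1), giving 11.

11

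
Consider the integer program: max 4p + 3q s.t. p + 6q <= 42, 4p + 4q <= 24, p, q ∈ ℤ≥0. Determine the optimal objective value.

24

(p,q)=(6,0): 1·6+6·0=6≤42, 4·6+4·0=24≤24, objective 24.
(p,q)=(5,1): 1·5+6·1=11≤42, 4·5+4·1=24≤24, objective 23.
(p,q)=(5,0): 1·5+6·0=5≤42, 4·5+4·0=20≤24, objective 20.
No feasible integer point exceeds 24.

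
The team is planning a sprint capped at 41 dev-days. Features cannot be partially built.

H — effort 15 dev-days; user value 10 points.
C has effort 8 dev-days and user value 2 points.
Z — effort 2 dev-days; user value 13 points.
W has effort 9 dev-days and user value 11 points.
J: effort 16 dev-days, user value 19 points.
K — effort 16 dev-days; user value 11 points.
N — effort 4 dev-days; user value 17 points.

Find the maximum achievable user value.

Allowing fractional choices, the relaxed optimum would be about 66.9, but features are indivisible.
Z + W + J + N: effort 2 + 9 + 16 + 4 = 31 ≤ 41, user value 13 + 11 + 19 + 17 = 60.
C + Z + W + J + N: effort 8 + 2 + 9 + 16 + 4 = 39 ≤ 41, user value 2 + 13 + 11 + 19 + 17 = 62.
Best is C, Z, W, J, and N with total user value 62.

62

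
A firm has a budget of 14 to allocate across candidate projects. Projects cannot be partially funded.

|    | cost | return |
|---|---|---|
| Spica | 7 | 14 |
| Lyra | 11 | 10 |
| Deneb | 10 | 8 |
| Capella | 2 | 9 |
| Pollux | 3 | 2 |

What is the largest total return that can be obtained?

Spica + Capella + Pollux: cost 7 + 2 + 3 = 12 ≤ 14, return 14 + 9 + 2 = 25.
Spica + Capella: cost 7 + 2 = 9 ≤ 14, return 14 + 9 = 23.
Best is Spica, Capella, and Pollux with total return 25.

25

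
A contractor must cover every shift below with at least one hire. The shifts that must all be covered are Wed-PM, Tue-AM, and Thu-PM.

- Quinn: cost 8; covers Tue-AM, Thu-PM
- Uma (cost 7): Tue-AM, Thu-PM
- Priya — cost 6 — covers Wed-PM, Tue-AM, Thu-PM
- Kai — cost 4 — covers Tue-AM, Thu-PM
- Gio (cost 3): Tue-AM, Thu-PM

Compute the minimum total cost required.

This is an integer covering problem.
The greedy cost-per-new-shift heuristic would pick Gio and Priya for 9, but a cheaper cover exists.
Priya alone covers Wed-PM, Tue-AM, Thu-PM — every shift.
Total cost: 6.
No cover costs less than 6.

6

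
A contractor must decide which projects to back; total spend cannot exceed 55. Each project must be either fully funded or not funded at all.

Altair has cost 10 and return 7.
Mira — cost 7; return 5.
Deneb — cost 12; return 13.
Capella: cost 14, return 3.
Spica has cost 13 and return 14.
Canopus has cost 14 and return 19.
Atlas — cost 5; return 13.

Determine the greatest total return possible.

This is an integer program with binary decision variables.
Take Altair, Deneb, Spica, Canopus, and Atlas: cost 10 + 12 + 13 + 14 + 5 = 54 ≤ 55, return 7 + 13 + 14 + 19 + 13 = 66.
No other feasible combination does better.

66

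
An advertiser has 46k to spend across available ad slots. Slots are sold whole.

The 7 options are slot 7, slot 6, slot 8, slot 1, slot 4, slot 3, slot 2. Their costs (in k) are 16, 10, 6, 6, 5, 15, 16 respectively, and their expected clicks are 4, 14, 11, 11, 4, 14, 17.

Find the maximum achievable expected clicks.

57

Allowing fractional choices, the relaxed optimum would be about 60.5, but ad slots are indivisible.
slot 6 + slot 8 + slot 1 + slot 2: cost 10 + 6 + 6 + 16 = 38 ≤ 46, expected clicks 14 + 11 + 11 + 17 = 53.
slot 6 + slot 8 + slot 1 + slot 4 + slot 3: cost 10 + 6 + 6 + 5 + 15 = 42 ≤ 46, expected clicks 14 + 11 + 11 + 4 + 14 = 54.
slot 6 + slot 8 + slot 1 + slot 4 + slot 2: cost 10 + 6 + 6 + 5 + 16 = 43 ≤ 46, expected clicks 14 + 11 + 11 + 4 + 17 = 57.
Best is slot 6, slot 8, slot 1, slot 4, and slot 2 with total expected clicks 57.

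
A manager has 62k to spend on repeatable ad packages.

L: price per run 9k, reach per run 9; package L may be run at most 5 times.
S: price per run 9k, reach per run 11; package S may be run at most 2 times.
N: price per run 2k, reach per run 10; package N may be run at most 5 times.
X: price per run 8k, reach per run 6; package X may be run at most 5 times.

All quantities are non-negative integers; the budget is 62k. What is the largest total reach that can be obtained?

N has the best ratio (10/2); taking only N gives at most 5×10 = 50 (stopped by the supply cap of 5).
Mixing does better — 2×L, 2×S, 5×N, and 2×X: price 62 ≤ 62, reach 2·9 + 2·11 + 5·10 + 2·6 = 102.

102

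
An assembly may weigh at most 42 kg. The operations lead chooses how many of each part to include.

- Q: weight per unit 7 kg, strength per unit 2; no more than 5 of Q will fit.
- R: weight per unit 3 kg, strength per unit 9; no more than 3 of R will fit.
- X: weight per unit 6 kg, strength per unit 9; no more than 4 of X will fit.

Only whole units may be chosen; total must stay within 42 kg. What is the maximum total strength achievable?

3×R and 4×X: weight 33 ≤ 42, strength 3·9 + 4·9 = 63.
1×Q, 3×R, and 4×X: weight 40 ≤ 42, strength 1·2 + 3·9 + 4·9 = 65.
Best is 65.

65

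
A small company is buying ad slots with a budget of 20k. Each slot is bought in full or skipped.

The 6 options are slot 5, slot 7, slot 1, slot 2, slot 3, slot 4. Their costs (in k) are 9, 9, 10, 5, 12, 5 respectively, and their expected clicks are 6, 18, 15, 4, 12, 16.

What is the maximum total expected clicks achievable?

38

Take slot 7, slot 2, and slot 4: cost 9 + 5 + 5 = 19 ≤ 20, expected clicks 18 + 4 + 16 = 38.
No other feasible combination does better.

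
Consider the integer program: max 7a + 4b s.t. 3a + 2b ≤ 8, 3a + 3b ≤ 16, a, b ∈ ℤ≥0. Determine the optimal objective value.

18

The continuous relaxation peaks at (2.67, 0) with value 18.67; rounding to a feasible lattice point costs some objective.
(a,b)=(2,1): 3·2+2·1=8≤8, 3·2+3·1=9≤16, objective 18.
(a,b)=(1,2): 3·1+2·2=7≤8, 3·1+3·2=9≤16, objective 15.
(a,b)=(2,0): 3·2+2·0=6≤8, 3·2+3·0=6≤16, objective 14.
The best lattice point is (2,1), giving 18.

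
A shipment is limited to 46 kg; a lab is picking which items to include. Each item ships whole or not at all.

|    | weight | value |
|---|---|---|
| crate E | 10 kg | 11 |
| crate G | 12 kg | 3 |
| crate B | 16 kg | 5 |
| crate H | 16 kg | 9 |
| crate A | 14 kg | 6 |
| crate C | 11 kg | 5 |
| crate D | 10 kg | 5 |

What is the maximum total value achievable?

27

Allowing fractional choices, the relaxed optimum would be about 29.5, but items are indivisible.
crate E + crate A + crate C + crate D: weight 10 + 14 + 11 + 10 = 45 ≤ 46, value 11 + 6 + 5 + 5 = 27.
crate E + crate H + crate A: weight 10 + 16 + 14 = 40 ≤ 46, value 11 + 9 + 6 = 26.
crate E + crate H + crate D: weight 10 + 16 + 10 = 36 ≤ 46, value 11 + 9 + 5 = 25.
Best is crate E, crate A, crate C, and crate D with total value 27.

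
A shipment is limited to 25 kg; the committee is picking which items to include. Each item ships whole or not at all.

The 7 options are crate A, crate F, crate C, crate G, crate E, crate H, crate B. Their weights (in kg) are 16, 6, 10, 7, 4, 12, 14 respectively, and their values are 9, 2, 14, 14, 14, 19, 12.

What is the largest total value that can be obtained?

This is a 0-1 knapsack instance.
Take crate G, crate E, and crate H: weight 7 + 4 + 12 = 23 ≤ 25, value 14 + 14 + 19 = 47.
No other feasible combination does better.

47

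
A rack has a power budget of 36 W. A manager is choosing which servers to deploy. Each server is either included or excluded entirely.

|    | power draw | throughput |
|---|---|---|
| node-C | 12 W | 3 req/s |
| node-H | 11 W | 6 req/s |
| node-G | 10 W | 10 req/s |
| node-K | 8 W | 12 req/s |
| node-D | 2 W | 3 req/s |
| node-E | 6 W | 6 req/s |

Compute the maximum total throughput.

34

node-H + node-G + node-K + node-E: power draw 11 + 10 + 8 + 6 = 35 ≤ 36, throughput 6 + 10 + 12 + 6 = 34.
node-H + node-G + node-K + node-D: power draw 11 + 10 + 8 + 2 = 31 ≤ 36, throughput 6 + 10 + 12 + 3 = 31.
node-G + node-K + node-D + node-E: power draw 10 + 8 + 2 + 6 = 26 ≤ 36, throughput 10 + 12 + 3 + 6 = 31.
Best is node-H, node-G, node-K, and node-E with total throughput 34.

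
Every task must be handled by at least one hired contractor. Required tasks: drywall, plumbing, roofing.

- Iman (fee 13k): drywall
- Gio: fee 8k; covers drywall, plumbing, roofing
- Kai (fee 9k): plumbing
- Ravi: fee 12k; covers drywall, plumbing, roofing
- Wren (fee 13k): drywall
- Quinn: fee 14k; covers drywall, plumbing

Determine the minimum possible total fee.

Gio alone covers drywall, plumbing, roofing — every task.
Total fee: 8.

8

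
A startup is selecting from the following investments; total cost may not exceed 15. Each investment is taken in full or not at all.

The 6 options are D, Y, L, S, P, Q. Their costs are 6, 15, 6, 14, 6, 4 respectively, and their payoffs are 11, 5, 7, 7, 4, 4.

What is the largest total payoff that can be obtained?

Treat it as a binary knapsack problem.
Allowing fractional choices, the relaxed optimum would be about 21.0, but investments are indivisible.
D + P: cost 6 + 6 = 12 ≤ 15, payoff 11 + 4 = 15.
D + Q: cost 6 + 4 = 10 ≤ 15, payoff 11 + 4 = 15.
D + L: cost 6 + 6 = 12 ≤ 15, payoff 11 + 7 = 18.
Best is D and L with total payoff 18.

18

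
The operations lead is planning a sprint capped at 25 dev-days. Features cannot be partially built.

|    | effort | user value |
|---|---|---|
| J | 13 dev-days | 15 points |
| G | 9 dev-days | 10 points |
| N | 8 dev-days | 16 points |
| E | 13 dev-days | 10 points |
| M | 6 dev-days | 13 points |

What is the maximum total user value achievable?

Take G, N, and M: effort 9 + 8 + 6 = 23 ≤ 25, user value 10 + 16 + 13 = 39.
No other feasible combination does better.

39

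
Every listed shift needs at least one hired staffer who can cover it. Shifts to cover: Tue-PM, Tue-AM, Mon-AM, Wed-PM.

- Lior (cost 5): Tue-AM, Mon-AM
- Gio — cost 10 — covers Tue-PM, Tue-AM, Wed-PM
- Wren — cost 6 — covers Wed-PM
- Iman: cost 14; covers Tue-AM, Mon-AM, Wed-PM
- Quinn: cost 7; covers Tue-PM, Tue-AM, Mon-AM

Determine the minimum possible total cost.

Choose Wren and Quinn: together they cover Tue-PM, Tue-AM, Mon-AM, Wed-PM — every shift.
Total cost: 6 + 7 = 13.

13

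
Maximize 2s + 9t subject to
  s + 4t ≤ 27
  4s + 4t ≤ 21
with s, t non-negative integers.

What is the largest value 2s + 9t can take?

45

The continuous relaxation peaks at (0, 5.25) with value 47.25; rounding to a feasible lattice point costs some objective.
(s,t)=(0,5): 1·0+4·5=20≤27, 4·0+4·5=20≤21, objective 45.
(s,t)=(1,4): 1·1+4·4=17≤27, 4·1+4·4=20≤21, objective 38.
The best lattice point is (0,5), giving 45.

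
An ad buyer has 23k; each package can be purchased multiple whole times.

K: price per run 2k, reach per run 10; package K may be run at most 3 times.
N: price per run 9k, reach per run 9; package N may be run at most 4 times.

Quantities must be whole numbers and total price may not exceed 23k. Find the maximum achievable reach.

39

K has the best ratio (10/2); taking only K gives at most 3×10 = 30 (stopped by the supply cap of 3).
Mixing does better — 3×K and 1×N: price 15 ≤ 23, reach 3·10 + 1·9 = 39.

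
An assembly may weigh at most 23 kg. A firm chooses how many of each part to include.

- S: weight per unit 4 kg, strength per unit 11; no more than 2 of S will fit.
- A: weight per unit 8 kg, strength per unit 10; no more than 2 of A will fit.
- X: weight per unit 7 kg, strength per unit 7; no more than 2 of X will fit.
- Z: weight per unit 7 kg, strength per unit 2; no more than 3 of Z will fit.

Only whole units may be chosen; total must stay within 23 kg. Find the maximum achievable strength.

39

2×S, 1×A, and 1×X: weight 23 ≤ 23, strength 2·11 + 1·10 + 1·7 = 39.
2×S and 2×X: weight 22 ≤ 23, strength 2·11 + 2·7 = 36.
Best is 39.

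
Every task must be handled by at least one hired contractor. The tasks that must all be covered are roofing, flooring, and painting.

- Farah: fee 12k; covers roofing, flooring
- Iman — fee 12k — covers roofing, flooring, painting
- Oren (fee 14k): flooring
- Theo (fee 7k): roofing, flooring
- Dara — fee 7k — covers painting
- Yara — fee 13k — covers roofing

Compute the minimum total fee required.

12

This is an integer covering problem.
The greedy cost-per-new-task heuristic would pick Theo and Dara for 14, but a cheaper cover exists.
Iman alone covers roofing, flooring, painting — every task.
Total fee: 12.
No cover costs less than 12.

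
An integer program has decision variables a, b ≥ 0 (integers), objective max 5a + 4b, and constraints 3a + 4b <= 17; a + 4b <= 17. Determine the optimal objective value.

The continuous relaxation peaks at (5.67, 0) with value 28.33; rounding to a feasible lattice point costs some objective.
(a,b)=(5,0): 3·5+4·0=15≤17, 1·5+4·0=5≤17, objective 25.
(a,b)=(4,1): 3·4+4·1=16≤17, 1·4+4·1=8≤17, objective 24.
(a,b)=(4,0): 3·4+4·0=12≤17, 1·4+4·0=4≤17, objective 20.
No feasible integer point exceeds 25.

25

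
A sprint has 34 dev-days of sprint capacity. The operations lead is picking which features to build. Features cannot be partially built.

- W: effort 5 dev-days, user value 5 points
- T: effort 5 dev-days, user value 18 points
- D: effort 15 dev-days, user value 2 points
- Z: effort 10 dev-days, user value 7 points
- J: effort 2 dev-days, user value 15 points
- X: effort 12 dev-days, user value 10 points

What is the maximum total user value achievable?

55

T + Z + J + X: effort 5 + 10 + 2 + 12 = 29 ≤ 34, user value 18 + 7 + 15 + 10 = 50.
W + T + J + X: effort 5 + 5 + 2 + 12 = 24 ≤ 34, user value 5 + 18 + 15 + 10 = 48.
W + T + Z + J + X: effort 5 + 5 + 10 + 2 + 12 = 34 ≤ 34, user value 5 + 18 + 7 + 15 + 10 = 55.
Best is W, T, Z, J, and X with total user value 55.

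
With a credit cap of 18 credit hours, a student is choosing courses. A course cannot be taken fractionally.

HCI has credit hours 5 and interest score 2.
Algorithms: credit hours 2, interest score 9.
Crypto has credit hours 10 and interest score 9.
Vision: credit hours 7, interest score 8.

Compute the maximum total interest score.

HCI + Algorithms + Crypto: credit hours 5 + 2 + 10 = 17 ≤ 18, interest score 2 + 9 + 9 = 20.
Algorithms + Crypto: credit hours 2 + 10 = 12 ≤ 18, interest score 9 + 9 = 18.
HCI + Algorithms + Vision: credit hours 5 + 2 + 7 = 14 ≤ 18, interest score 2 + 9 + 8 = 19.
Best is HCI, Algorithms, and Crypto with total interest score 20.

20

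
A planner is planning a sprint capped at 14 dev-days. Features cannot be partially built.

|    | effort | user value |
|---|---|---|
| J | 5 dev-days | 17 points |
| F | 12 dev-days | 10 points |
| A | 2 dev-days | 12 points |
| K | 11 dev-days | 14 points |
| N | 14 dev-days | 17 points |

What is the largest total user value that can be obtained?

This is a 0-1 knapsack instance.
Allowing fractional choices, the relaxed optimum would be about 37.9, but features are indivisible.
A + K: effort 2 + 11 = 13 ≤ 14, user value 12 + 14 = 26.
J + A: effort 5 + 2 = 7 ≤ 14, user value 17 + 12 = 29.
Best is J and A with total user value 29.

29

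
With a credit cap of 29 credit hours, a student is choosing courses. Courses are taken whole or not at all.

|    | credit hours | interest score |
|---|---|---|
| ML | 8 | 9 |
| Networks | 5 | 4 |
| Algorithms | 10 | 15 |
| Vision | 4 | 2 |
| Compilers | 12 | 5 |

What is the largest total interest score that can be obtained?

This is a 0-1 knapsack instance.
ML + Networks + Algorithms + Vision: credit hours 8 + 5 + 10 + 4 = 27 ≤ 29, interest score 9 + 4 + 15 + 2 = 30.
ML + Networks + Algorithms: credit hours 8 + 5 + 10 = 23 ≤ 29, interest score 9 + 4 + 15 = 28.
Best is ML, Networks, Algorithms, and Vision with total interest score 30.

30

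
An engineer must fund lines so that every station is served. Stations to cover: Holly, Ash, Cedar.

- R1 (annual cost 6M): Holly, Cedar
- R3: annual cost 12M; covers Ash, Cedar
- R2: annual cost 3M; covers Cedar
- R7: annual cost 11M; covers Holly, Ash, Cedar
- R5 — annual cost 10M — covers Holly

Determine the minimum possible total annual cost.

The greedy cost-per-new-station heuristic would pick R1 and R7 for 17, but a cheaper cover exists.
R7 alone covers Holly, Ash, Cedar — every station.
Total annual cost: 11.
No cover costs less than 11.

11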